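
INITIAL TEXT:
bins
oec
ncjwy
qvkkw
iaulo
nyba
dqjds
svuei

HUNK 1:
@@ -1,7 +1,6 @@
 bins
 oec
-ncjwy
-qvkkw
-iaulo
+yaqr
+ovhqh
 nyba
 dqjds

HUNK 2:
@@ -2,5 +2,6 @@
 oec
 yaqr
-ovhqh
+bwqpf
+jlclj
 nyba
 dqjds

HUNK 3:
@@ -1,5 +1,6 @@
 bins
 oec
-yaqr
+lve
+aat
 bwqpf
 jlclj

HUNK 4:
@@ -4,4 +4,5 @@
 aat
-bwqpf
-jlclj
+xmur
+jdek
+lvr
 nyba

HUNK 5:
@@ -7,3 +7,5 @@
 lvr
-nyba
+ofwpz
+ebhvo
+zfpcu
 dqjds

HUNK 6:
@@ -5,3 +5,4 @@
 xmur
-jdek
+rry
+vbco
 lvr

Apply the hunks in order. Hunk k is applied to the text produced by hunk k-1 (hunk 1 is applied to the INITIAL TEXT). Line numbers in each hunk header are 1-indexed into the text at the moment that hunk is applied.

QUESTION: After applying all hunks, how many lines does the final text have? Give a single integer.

Answer: 13

Derivation:
Hunk 1: at line 1 remove [ncjwy,qvkkw,iaulo] add [yaqr,ovhqh] -> 7 lines: bins oec yaqr ovhqh nyba dqjds svuei
Hunk 2: at line 2 remove [ovhqh] add [bwqpf,jlclj] -> 8 lines: bins oec yaqr bwqpf jlclj nyba dqjds svuei
Hunk 3: at line 1 remove [yaqr] add [lve,aat] -> 9 lines: bins oec lve aat bwqpf jlclj nyba dqjds svuei
Hunk 4: at line 4 remove [bwqpf,jlclj] add [xmur,jdek,lvr] -> 10 lines: bins oec lve aat xmur jdek lvr nyba dqjds svuei
Hunk 5: at line 7 remove [nyba] add [ofwpz,ebhvo,zfpcu] -> 12 lines: bins oec lve aat xmur jdek lvr ofwpz ebhvo zfpcu dqjds svuei
Hunk 6: at line 5 remove [jdek] add [rry,vbco] -> 13 lines: bins oec lve aat xmur rry vbco lvr ofwpz ebhvo zfpcu dqjds svuei
Final line count: 13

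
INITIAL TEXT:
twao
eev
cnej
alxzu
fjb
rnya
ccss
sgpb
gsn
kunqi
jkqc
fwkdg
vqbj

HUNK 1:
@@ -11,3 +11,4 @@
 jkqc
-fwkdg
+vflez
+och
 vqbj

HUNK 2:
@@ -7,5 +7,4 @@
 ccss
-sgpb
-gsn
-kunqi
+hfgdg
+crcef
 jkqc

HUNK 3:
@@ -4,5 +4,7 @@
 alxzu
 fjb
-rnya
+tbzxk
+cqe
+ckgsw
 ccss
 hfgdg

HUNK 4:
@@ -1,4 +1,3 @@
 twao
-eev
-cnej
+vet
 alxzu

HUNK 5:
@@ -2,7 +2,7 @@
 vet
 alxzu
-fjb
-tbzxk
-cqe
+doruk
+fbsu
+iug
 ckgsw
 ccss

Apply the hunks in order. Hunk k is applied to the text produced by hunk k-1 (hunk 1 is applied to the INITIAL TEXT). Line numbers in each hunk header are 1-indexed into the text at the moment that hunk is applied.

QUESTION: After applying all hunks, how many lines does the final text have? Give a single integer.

Answer: 14

Derivation:
Hunk 1: at line 11 remove [fwkdg] add [vflez,och] -> 14 lines: twao eev cnej alxzu fjb rnya ccss sgpb gsn kunqi jkqc vflez och vqbj
Hunk 2: at line 7 remove [sgpb,gsn,kunqi] add [hfgdg,crcef] -> 13 lines: twao eev cnej alxzu fjb rnya ccss hfgdg crcef jkqc vflez och vqbj
Hunk 3: at line 4 remove [rnya] add [tbzxk,cqe,ckgsw] -> 15 lines: twao eev cnej alxzu fjb tbzxk cqe ckgsw ccss hfgdg crcef jkqc vflez och vqbj
Hunk 4: at line 1 remove [eev,cnej] add [vet] -> 14 lines: twao vet alxzu fjb tbzxk cqe ckgsw ccss hfgdg crcef jkqc vflez och vqbj
Hunk 5: at line 2 remove [fjb,tbzxk,cqe] add [doruk,fbsu,iug] -> 14 lines: twao vet alxzu doruk fbsu iug ckgsw ccss hfgdg crcef jkqc vflez och vqbj
Final line count: 14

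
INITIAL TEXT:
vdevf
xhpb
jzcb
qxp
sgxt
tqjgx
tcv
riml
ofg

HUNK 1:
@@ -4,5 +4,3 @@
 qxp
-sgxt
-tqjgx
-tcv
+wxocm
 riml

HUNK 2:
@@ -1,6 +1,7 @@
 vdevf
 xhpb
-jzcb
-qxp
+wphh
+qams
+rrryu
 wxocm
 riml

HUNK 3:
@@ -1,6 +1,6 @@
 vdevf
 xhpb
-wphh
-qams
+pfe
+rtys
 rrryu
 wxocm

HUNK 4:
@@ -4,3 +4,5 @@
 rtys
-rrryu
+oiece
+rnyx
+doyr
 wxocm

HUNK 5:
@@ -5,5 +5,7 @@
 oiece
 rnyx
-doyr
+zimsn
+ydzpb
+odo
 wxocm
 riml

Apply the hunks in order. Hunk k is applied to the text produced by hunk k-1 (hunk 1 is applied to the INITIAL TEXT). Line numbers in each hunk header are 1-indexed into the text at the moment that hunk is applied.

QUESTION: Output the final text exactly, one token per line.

Answer: vdevf
xhpb
pfe
rtys
oiece
rnyx
zimsn
ydzpb
odo
wxocm
riml
ofg

Derivation:
Hunk 1: at line 4 remove [sgxt,tqjgx,tcv] add [wxocm] -> 7 lines: vdevf xhpb jzcb qxp wxocm riml ofg
Hunk 2: at line 1 remove [jzcb,qxp] add [wphh,qams,rrryu] -> 8 lines: vdevf xhpb wphh qams rrryu wxocm riml ofg
Hunk 3: at line 1 remove [wphh,qams] add [pfe,rtys] -> 8 lines: vdevf xhpb pfe rtys rrryu wxocm riml ofg
Hunk 4: at line 4 remove [rrryu] add [oiece,rnyx,doyr] -> 10 lines: vdevf xhpb pfe rtys oiece rnyx doyr wxocm riml ofg
Hunk 5: at line 5 remove [doyr] add [zimsn,ydzpb,odo] -> 12 lines: vdevf xhpb pfe rtys oiece rnyx zimsn ydzpb odo wxocm riml ofg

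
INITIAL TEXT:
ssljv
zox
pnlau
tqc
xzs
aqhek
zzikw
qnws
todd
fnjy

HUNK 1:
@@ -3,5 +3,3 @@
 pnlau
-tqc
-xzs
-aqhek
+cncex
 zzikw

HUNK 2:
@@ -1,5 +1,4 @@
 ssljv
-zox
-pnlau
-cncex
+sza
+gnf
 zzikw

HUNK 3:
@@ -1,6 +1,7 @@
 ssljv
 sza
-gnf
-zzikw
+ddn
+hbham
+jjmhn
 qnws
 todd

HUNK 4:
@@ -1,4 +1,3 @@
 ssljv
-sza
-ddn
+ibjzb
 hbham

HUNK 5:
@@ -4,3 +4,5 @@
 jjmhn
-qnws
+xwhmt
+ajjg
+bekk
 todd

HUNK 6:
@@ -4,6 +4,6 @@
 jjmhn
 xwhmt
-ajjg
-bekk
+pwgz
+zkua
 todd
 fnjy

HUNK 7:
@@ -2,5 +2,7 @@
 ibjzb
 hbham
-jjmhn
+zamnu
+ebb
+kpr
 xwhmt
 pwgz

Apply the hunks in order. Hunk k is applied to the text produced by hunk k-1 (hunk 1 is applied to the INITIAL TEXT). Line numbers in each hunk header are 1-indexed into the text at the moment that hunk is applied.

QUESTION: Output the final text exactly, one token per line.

Hunk 1: at line 3 remove [tqc,xzs,aqhek] add [cncex] -> 8 lines: ssljv zox pnlau cncex zzikw qnws todd fnjy
Hunk 2: at line 1 remove [zox,pnlau,cncex] add [sza,gnf] -> 7 lines: ssljv sza gnf zzikw qnws todd fnjy
Hunk 3: at line 1 remove [gnf,zzikw] add [ddn,hbham,jjmhn] -> 8 lines: ssljv sza ddn hbham jjmhn qnws todd fnjy
Hunk 4: at line 1 remove [sza,ddn] add [ibjzb] -> 7 lines: ssljv ibjzb hbham jjmhn qnws todd fnjy
Hunk 5: at line 4 remove [qnws] add [xwhmt,ajjg,bekk] -> 9 lines: ssljv ibjzb hbham jjmhn xwhmt ajjg bekk todd fnjy
Hunk 6: at line 4 remove [ajjg,bekk] add [pwgz,zkua] -> 9 lines: ssljv ibjzb hbham jjmhn xwhmt pwgz zkua todd fnjy
Hunk 7: at line 2 remove [jjmhn] add [zamnu,ebb,kpr] -> 11 lines: ssljv ibjzb hbham zamnu ebb kpr xwhmt pwgz zkua todd fnjy

Answer: ssljv
ibjzb
hbham
zamnu
ebb
kpr
xwhmt
pwgz
zkua
todd
fnjy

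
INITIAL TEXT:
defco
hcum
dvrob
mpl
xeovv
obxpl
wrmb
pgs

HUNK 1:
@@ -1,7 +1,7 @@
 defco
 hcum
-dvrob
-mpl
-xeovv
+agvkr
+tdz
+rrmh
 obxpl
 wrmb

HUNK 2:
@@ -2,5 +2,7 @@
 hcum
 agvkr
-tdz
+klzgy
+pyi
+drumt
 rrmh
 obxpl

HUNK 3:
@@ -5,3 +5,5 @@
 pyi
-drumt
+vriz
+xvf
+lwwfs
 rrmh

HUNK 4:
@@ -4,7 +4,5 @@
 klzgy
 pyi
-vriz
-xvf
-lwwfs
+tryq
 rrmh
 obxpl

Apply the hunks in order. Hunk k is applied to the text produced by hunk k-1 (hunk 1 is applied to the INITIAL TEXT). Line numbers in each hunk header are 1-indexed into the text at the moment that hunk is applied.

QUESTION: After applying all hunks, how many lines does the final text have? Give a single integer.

Answer: 10

Derivation:
Hunk 1: at line 1 remove [dvrob,mpl,xeovv] add [agvkr,tdz,rrmh] -> 8 lines: defco hcum agvkr tdz rrmh obxpl wrmb pgs
Hunk 2: at line 2 remove [tdz] add [klzgy,pyi,drumt] -> 10 lines: defco hcum agvkr klzgy pyi drumt rrmh obxpl wrmb pgs
Hunk 3: at line 5 remove [drumt] add [vriz,xvf,lwwfs] -> 12 lines: defco hcum agvkr klzgy pyi vriz xvf lwwfs rrmh obxpl wrmb pgs
Hunk 4: at line 4 remove [vriz,xvf,lwwfs] add [tryq] -> 10 lines: defco hcum agvkr klzgy pyi tryq rrmh obxpl wrmb pgs
Final line count: 10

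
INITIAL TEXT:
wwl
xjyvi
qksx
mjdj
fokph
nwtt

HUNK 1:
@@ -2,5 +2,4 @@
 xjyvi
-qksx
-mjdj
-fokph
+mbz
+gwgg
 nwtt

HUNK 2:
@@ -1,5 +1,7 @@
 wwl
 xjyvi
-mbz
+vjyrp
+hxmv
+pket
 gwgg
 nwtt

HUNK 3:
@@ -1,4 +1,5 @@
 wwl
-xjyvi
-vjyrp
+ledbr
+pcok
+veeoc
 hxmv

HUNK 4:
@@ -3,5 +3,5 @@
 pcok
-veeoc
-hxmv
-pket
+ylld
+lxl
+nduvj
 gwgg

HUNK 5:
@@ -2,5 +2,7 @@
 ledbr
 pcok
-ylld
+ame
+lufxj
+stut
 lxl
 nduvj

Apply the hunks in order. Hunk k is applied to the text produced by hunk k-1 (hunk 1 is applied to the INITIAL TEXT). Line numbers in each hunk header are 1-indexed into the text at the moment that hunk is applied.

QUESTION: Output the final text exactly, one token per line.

Answer: wwl
ledbr
pcok
ame
lufxj
stut
lxl
nduvj
gwgg
nwtt

Derivation:
Hunk 1: at line 2 remove [qksx,mjdj,fokph] add [mbz,gwgg] -> 5 lines: wwl xjyvi mbz gwgg nwtt
Hunk 2: at line 1 remove [mbz] add [vjyrp,hxmv,pket] -> 7 lines: wwl xjyvi vjyrp hxmv pket gwgg nwtt
Hunk 3: at line 1 remove [xjyvi,vjyrp] add [ledbr,pcok,veeoc] -> 8 lines: wwl ledbr pcok veeoc hxmv pket gwgg nwtt
Hunk 4: at line 3 remove [veeoc,hxmv,pket] add [ylld,lxl,nduvj] -> 8 lines: wwl ledbr pcok ylld lxl nduvj gwgg nwtt
Hunk 5: at line 2 remove [ylld] add [ame,lufxj,stut] -> 10 lines: wwl ledbr pcok ame lufxj stut lxl nduvj gwgg nwtt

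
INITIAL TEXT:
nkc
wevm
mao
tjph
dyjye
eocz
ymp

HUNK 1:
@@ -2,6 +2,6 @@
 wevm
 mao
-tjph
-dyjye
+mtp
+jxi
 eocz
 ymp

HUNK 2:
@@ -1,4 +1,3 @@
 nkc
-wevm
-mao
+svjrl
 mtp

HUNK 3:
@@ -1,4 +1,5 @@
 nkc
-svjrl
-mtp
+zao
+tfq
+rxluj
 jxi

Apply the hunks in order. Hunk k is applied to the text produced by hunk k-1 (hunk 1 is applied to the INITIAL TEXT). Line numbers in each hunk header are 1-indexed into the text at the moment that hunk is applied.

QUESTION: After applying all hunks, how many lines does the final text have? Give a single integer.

Hunk 1: at line 2 remove [tjph,dyjye] add [mtp,jxi] -> 7 lines: nkc wevm mao mtp jxi eocz ymp
Hunk 2: at line 1 remove [wevm,mao] add [svjrl] -> 6 lines: nkc svjrl mtp jxi eocz ymp
Hunk 3: at line 1 remove [svjrl,mtp] add [zao,tfq,rxluj] -> 7 lines: nkc zao tfq rxluj jxi eocz ymp
Final line count: 7

Answer: 7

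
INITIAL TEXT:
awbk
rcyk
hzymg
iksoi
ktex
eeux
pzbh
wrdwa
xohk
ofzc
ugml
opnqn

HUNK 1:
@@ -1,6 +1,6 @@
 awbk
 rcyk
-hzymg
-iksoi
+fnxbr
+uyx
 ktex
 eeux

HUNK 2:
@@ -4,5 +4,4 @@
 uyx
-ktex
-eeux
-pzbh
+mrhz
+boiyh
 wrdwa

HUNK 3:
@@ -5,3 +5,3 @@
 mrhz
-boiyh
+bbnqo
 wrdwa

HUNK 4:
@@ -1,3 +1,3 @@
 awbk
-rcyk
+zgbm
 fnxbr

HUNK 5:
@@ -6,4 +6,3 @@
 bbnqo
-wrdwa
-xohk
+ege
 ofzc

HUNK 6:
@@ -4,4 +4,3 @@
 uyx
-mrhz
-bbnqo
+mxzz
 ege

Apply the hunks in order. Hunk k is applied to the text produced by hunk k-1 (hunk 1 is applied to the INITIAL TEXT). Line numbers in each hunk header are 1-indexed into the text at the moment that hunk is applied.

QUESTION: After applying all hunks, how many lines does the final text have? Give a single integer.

Hunk 1: at line 1 remove [hzymg,iksoi] add [fnxbr,uyx] -> 12 lines: awbk rcyk fnxbr uyx ktex eeux pzbh wrdwa xohk ofzc ugml opnqn
Hunk 2: at line 4 remove [ktex,eeux,pzbh] add [mrhz,boiyh] -> 11 lines: awbk rcyk fnxbr uyx mrhz boiyh wrdwa xohk ofzc ugml opnqn
Hunk 3: at line 5 remove [boiyh] add [bbnqo] -> 11 lines: awbk rcyk fnxbr uyx mrhz bbnqo wrdwa xohk ofzc ugml opnqn
Hunk 4: at line 1 remove [rcyk] add [zgbm] -> 11 lines: awbk zgbm fnxbr uyx mrhz bbnqo wrdwa xohk ofzc ugml opnqn
Hunk 5: at line 6 remove [wrdwa,xohk] add [ege] -> 10 lines: awbk zgbm fnxbr uyx mrhz bbnqo ege ofzc ugml opnqn
Hunk 6: at line 4 remove [mrhz,bbnqo] add [mxzz] -> 9 lines: awbk zgbm fnxbr uyx mxzz ege ofzc ugml opnqn
Final line count: 9

Answer: 9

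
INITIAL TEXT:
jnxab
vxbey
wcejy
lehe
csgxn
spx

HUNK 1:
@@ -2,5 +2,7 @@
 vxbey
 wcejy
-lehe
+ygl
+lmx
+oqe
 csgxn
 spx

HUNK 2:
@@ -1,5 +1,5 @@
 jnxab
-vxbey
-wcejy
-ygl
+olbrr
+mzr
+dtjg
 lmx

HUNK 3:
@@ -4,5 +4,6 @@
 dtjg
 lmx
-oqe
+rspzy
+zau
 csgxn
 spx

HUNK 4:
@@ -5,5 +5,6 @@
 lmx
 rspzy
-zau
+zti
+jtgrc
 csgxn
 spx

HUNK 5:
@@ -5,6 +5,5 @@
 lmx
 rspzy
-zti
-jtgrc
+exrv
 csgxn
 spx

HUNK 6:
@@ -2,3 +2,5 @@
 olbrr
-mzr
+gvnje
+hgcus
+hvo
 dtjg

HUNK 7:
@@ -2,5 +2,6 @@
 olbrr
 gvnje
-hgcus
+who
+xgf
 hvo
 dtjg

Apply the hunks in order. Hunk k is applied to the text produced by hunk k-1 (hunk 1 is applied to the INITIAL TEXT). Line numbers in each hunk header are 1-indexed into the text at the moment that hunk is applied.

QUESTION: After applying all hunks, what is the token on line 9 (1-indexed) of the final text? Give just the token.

Hunk 1: at line 2 remove [lehe] add [ygl,lmx,oqe] -> 8 lines: jnxab vxbey wcejy ygl lmx oqe csgxn spx
Hunk 2: at line 1 remove [vxbey,wcejy,ygl] add [olbrr,mzr,dtjg] -> 8 lines: jnxab olbrr mzr dtjg lmx oqe csgxn spx
Hunk 3: at line 4 remove [oqe] add [rspzy,zau] -> 9 lines: jnxab olbrr mzr dtjg lmx rspzy zau csgxn spx
Hunk 4: at line 5 remove [zau] add [zti,jtgrc] -> 10 lines: jnxab olbrr mzr dtjg lmx rspzy zti jtgrc csgxn spx
Hunk 5: at line 5 remove [zti,jtgrc] add [exrv] -> 9 lines: jnxab olbrr mzr dtjg lmx rspzy exrv csgxn spx
Hunk 6: at line 2 remove [mzr] add [gvnje,hgcus,hvo] -> 11 lines: jnxab olbrr gvnje hgcus hvo dtjg lmx rspzy exrv csgxn spx
Hunk 7: at line 2 remove [hgcus] add [who,xgf] -> 12 lines: jnxab olbrr gvnje who xgf hvo dtjg lmx rspzy exrv csgxn spx
Final line 9: rspzy

Answer: rspzy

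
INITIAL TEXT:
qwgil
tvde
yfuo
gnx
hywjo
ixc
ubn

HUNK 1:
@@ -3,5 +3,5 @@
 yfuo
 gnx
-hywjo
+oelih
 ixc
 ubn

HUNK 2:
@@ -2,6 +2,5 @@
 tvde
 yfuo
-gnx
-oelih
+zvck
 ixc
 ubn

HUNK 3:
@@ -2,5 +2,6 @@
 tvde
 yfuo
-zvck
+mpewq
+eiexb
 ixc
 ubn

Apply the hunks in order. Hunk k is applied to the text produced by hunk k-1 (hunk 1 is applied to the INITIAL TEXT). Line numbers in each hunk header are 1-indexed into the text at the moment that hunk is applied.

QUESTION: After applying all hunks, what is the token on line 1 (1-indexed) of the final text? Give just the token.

Hunk 1: at line 3 remove [hywjo] add [oelih] -> 7 lines: qwgil tvde yfuo gnx oelih ixc ubn
Hunk 2: at line 2 remove [gnx,oelih] add [zvck] -> 6 lines: qwgil tvde yfuo zvck ixc ubn
Hunk 3: at line 2 remove [zvck] add [mpewq,eiexb] -> 7 lines: qwgil tvde yfuo mpewq eiexb ixc ubn
Final line 1: qwgil

Answer: qwgil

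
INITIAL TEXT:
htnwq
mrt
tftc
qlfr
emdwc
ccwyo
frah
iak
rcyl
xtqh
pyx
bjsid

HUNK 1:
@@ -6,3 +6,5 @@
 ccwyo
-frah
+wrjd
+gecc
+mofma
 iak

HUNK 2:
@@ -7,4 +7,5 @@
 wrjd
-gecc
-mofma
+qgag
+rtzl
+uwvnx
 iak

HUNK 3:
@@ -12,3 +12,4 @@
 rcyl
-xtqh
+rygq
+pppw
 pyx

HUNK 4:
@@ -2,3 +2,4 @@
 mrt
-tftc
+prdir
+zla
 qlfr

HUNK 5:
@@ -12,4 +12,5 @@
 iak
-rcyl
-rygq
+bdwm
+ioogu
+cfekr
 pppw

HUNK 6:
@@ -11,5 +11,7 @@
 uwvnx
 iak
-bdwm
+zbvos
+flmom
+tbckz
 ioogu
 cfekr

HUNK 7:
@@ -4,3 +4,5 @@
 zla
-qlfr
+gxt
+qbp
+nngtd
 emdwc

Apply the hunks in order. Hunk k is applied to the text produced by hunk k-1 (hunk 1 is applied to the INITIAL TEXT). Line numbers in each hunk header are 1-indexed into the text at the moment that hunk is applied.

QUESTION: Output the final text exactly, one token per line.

Answer: htnwq
mrt
prdir
zla
gxt
qbp
nngtd
emdwc
ccwyo
wrjd
qgag
rtzl
uwvnx
iak
zbvos
flmom
tbckz
ioogu
cfekr
pppw
pyx
bjsid

Derivation:
Hunk 1: at line 6 remove [frah] add [wrjd,gecc,mofma] -> 14 lines: htnwq mrt tftc qlfr emdwc ccwyo wrjd gecc mofma iak rcyl xtqh pyx bjsid
Hunk 2: at line 7 remove [gecc,mofma] add [qgag,rtzl,uwvnx] -> 15 lines: htnwq mrt tftc qlfr emdwc ccwyo wrjd qgag rtzl uwvnx iak rcyl xtqh pyx bjsid
Hunk 3: at line 12 remove [xtqh] add [rygq,pppw] -> 16 lines: htnwq mrt tftc qlfr emdwc ccwyo wrjd qgag rtzl uwvnx iak rcyl rygq pppw pyx bjsid
Hunk 4: at line 2 remove [tftc] add [prdir,zla] -> 17 lines: htnwq mrt prdir zla qlfr emdwc ccwyo wrjd qgag rtzl uwvnx iak rcyl rygq pppw pyx bjsid
Hunk 5: at line 12 remove [rcyl,rygq] add [bdwm,ioogu,cfekr] -> 18 lines: htnwq mrt prdir zla qlfr emdwc ccwyo wrjd qgag rtzl uwvnx iak bdwm ioogu cfekr pppw pyx bjsid
Hunk 6: at line 11 remove [bdwm] add [zbvos,flmom,tbckz] -> 20 lines: htnwq mrt prdir zla qlfr emdwc ccwyo wrjd qgag rtzl uwvnx iak zbvos flmom tbckz ioogu cfekr pppw pyx bjsid
Hunk 7: at line 4 remove [qlfr] add [gxt,qbp,nngtd] -> 22 lines: htnwq mrt prdir zla gxt qbp nngtd emdwc ccwyo wrjd qgag rtzl uwvnx iak zbvos flmom tbckz ioogu cfekr pppw pyx bjsid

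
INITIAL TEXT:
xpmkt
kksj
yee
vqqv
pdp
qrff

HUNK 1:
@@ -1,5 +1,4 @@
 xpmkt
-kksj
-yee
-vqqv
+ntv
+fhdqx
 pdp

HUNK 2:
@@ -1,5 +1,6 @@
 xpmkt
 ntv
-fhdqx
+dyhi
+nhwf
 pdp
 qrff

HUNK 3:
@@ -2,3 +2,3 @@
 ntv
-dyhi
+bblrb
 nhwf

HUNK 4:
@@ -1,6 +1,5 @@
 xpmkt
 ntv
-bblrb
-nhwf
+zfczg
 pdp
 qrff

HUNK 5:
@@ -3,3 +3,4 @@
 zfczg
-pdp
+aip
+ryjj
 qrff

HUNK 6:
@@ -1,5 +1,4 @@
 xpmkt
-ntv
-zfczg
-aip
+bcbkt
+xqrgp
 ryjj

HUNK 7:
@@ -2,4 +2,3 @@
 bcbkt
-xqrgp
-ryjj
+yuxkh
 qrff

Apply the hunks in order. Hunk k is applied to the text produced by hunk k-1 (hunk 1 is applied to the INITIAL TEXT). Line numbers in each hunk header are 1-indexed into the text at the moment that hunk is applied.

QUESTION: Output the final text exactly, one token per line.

Hunk 1: at line 1 remove [kksj,yee,vqqv] add [ntv,fhdqx] -> 5 lines: xpmkt ntv fhdqx pdp qrff
Hunk 2: at line 1 remove [fhdqx] add [dyhi,nhwf] -> 6 lines: xpmkt ntv dyhi nhwf pdp qrff
Hunk 3: at line 2 remove [dyhi] add [bblrb] -> 6 lines: xpmkt ntv bblrb nhwf pdp qrff
Hunk 4: at line 1 remove [bblrb,nhwf] add [zfczg] -> 5 lines: xpmkt ntv zfczg pdp qrff
Hunk 5: at line 3 remove [pdp] add [aip,ryjj] -> 6 lines: xpmkt ntv zfczg aip ryjj qrff
Hunk 6: at line 1 remove [ntv,zfczg,aip] add [bcbkt,xqrgp] -> 5 lines: xpmkt bcbkt xqrgp ryjj qrff
Hunk 7: at line 2 remove [xqrgp,ryjj] add [yuxkh] -> 4 lines: xpmkt bcbkt yuxkh qrff

Answer: xpmkt
bcbkt
yuxkh
qrff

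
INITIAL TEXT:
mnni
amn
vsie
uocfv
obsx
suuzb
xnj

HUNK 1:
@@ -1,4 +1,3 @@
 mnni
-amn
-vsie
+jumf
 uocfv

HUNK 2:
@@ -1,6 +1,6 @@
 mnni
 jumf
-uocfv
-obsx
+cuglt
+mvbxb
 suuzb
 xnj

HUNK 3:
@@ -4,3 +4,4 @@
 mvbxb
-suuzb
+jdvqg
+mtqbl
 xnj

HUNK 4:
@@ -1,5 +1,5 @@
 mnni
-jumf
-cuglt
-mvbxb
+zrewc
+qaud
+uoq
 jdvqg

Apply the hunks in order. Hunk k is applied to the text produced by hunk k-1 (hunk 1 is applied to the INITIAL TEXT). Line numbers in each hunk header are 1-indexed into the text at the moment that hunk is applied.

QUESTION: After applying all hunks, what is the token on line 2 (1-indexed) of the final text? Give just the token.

Hunk 1: at line 1 remove [amn,vsie] add [jumf] -> 6 lines: mnni jumf uocfv obsx suuzb xnj
Hunk 2: at line 1 remove [uocfv,obsx] add [cuglt,mvbxb] -> 6 lines: mnni jumf cuglt mvbxb suuzb xnj
Hunk 3: at line 4 remove [suuzb] add [jdvqg,mtqbl] -> 7 lines: mnni jumf cuglt mvbxb jdvqg mtqbl xnj
Hunk 4: at line 1 remove [jumf,cuglt,mvbxb] add [zrewc,qaud,uoq] -> 7 lines: mnni zrewc qaud uoq jdvqg mtqbl xnj
Final line 2: zrewc

Answer: zrewc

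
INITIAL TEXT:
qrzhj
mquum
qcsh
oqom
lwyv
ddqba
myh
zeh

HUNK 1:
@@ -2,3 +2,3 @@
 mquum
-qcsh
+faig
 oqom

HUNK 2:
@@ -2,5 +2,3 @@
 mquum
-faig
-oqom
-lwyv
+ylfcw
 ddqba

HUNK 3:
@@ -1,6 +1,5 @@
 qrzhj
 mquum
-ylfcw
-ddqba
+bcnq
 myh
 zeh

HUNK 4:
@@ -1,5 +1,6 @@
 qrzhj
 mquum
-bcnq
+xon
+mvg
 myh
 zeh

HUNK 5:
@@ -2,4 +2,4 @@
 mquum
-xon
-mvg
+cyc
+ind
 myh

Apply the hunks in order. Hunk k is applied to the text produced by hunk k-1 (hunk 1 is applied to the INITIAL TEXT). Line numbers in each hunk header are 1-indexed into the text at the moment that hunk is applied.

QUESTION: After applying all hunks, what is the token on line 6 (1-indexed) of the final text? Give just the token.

Hunk 1: at line 2 remove [qcsh] add [faig] -> 8 lines: qrzhj mquum faig oqom lwyv ddqba myh zeh
Hunk 2: at line 2 remove [faig,oqom,lwyv] add [ylfcw] -> 6 lines: qrzhj mquum ylfcw ddqba myh zeh
Hunk 3: at line 1 remove [ylfcw,ddqba] add [bcnq] -> 5 lines: qrzhj mquum bcnq myh zeh
Hunk 4: at line 1 remove [bcnq] add [xon,mvg] -> 6 lines: qrzhj mquum xon mvg myh zeh
Hunk 5: at line 2 remove [xon,mvg] add [cyc,ind] -> 6 lines: qrzhj mquum cyc ind myh zeh
Final line 6: zeh

Answer: zeh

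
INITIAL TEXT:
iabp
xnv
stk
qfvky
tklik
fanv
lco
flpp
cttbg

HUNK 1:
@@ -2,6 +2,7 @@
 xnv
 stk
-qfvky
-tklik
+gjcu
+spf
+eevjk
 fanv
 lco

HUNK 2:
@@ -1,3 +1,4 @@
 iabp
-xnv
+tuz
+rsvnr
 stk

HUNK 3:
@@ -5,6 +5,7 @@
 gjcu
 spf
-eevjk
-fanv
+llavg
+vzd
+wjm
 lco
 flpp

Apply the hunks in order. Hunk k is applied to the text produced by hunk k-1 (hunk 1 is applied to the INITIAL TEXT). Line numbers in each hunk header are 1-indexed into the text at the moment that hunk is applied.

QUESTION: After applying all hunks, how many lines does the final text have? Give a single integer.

Hunk 1: at line 2 remove [qfvky,tklik] add [gjcu,spf,eevjk] -> 10 lines: iabp xnv stk gjcu spf eevjk fanv lco flpp cttbg
Hunk 2: at line 1 remove [xnv] add [tuz,rsvnr] -> 11 lines: iabp tuz rsvnr stk gjcu spf eevjk fanv lco flpp cttbg
Hunk 3: at line 5 remove [eevjk,fanv] add [llavg,vzd,wjm] -> 12 lines: iabp tuz rsvnr stk gjcu spf llavg vzd wjm lco flpp cttbg
Final line count: 12

Answer: 12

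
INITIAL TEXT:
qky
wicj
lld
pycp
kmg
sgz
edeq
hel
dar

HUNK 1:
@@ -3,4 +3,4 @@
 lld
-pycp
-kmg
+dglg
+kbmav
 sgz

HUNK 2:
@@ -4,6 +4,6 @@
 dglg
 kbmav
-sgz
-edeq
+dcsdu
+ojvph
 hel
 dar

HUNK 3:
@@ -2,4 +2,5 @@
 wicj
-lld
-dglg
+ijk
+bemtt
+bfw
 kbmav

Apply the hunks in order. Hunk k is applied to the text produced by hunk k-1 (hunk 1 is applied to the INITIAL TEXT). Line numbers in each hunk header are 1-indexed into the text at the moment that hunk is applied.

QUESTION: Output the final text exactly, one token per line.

Hunk 1: at line 3 remove [pycp,kmg] add [dglg,kbmav] -> 9 lines: qky wicj lld dglg kbmav sgz edeq hel dar
Hunk 2: at line 4 remove [sgz,edeq] add [dcsdu,ojvph] -> 9 lines: qky wicj lld dglg kbmav dcsdu ojvph hel dar
Hunk 3: at line 2 remove [lld,dglg] add [ijk,bemtt,bfw] -> 10 lines: qky wicj ijk bemtt bfw kbmav dcsdu ojvph hel dar

Answer: qky
wicj
ijk
bemtt
bfw
kbmav
dcsdu
ojvph
hel
dar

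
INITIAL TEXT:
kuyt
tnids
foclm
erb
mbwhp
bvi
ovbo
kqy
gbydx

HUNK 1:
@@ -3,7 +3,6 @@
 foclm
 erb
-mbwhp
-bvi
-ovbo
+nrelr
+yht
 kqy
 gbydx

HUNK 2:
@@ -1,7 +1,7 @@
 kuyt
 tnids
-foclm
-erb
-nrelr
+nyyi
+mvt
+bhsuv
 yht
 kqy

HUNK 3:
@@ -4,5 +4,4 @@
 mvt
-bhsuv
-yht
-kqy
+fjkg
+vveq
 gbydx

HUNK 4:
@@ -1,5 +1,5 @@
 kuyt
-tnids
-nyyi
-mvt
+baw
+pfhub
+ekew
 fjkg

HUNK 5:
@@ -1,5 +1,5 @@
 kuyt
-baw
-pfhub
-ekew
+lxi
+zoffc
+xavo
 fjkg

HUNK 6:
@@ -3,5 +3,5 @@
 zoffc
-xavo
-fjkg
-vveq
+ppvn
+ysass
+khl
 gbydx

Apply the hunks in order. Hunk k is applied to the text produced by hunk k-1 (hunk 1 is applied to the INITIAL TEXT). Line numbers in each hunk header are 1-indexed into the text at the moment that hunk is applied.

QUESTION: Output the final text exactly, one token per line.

Hunk 1: at line 3 remove [mbwhp,bvi,ovbo] add [nrelr,yht] -> 8 lines: kuyt tnids foclm erb nrelr yht kqy gbydx
Hunk 2: at line 1 remove [foclm,erb,nrelr] add [nyyi,mvt,bhsuv] -> 8 lines: kuyt tnids nyyi mvt bhsuv yht kqy gbydx
Hunk 3: at line 4 remove [bhsuv,yht,kqy] add [fjkg,vveq] -> 7 lines: kuyt tnids nyyi mvt fjkg vveq gbydx
Hunk 4: at line 1 remove [tnids,nyyi,mvt] add [baw,pfhub,ekew] -> 7 lines: kuyt baw pfhub ekew fjkg vveq gbydx
Hunk 5: at line 1 remove [baw,pfhub,ekew] add [lxi,zoffc,xavo] -> 7 lines: kuyt lxi zoffc xavo fjkg vveq gbydx
Hunk 6: at line 3 remove [xavo,fjkg,vveq] add [ppvn,ysass,khl] -> 7 lines: kuyt lxi zoffc ppvn ysass khl gbydx

Answer: kuyt
lxi
zoffc
ppvn
ysass
khl
gbydx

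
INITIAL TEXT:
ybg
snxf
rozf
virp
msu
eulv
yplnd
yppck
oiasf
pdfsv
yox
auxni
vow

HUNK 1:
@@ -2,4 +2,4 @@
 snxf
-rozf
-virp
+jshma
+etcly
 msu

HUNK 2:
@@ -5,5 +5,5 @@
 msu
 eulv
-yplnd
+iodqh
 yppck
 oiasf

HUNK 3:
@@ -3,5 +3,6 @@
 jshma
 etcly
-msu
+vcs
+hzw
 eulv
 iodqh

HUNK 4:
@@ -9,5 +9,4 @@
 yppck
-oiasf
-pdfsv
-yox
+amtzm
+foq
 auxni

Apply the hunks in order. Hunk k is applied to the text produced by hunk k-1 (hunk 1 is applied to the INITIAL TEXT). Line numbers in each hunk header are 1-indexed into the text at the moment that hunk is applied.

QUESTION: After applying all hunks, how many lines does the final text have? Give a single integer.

Hunk 1: at line 2 remove [rozf,virp] add [jshma,etcly] -> 13 lines: ybg snxf jshma etcly msu eulv yplnd yppck oiasf pdfsv yox auxni vow
Hunk 2: at line 5 remove [yplnd] add [iodqh] -> 13 lines: ybg snxf jshma etcly msu eulv iodqh yppck oiasf pdfsv yox auxni vow
Hunk 3: at line 3 remove [msu] add [vcs,hzw] -> 14 lines: ybg snxf jshma etcly vcs hzw eulv iodqh yppck oiasf pdfsv yox auxni vow
Hunk 4: at line 9 remove [oiasf,pdfsv,yox] add [amtzm,foq] -> 13 lines: ybg snxf jshma etcly vcs hzw eulv iodqh yppck amtzm foq auxni vow
Final line count: 13

Answer: 13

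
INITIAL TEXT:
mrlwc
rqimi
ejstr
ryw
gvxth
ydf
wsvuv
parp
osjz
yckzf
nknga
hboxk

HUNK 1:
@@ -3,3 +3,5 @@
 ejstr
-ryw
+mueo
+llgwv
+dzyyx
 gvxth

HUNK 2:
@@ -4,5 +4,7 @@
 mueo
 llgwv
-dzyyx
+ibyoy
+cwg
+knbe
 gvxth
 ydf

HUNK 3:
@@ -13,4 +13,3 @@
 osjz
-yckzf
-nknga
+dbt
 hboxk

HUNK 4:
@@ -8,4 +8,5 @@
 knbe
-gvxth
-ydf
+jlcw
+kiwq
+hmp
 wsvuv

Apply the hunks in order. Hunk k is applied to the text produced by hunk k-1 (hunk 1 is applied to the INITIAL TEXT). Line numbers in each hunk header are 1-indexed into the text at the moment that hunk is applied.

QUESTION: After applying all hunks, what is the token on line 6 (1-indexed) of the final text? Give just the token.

Answer: ibyoy

Derivation:
Hunk 1: at line 3 remove [ryw] add [mueo,llgwv,dzyyx] -> 14 lines: mrlwc rqimi ejstr mueo llgwv dzyyx gvxth ydf wsvuv parp osjz yckzf nknga hboxk
Hunk 2: at line 4 remove [dzyyx] add [ibyoy,cwg,knbe] -> 16 lines: mrlwc rqimi ejstr mueo llgwv ibyoy cwg knbe gvxth ydf wsvuv parp osjz yckzf nknga hboxk
Hunk 3: at line 13 remove [yckzf,nknga] add [dbt] -> 15 lines: mrlwc rqimi ejstr mueo llgwv ibyoy cwg knbe gvxth ydf wsvuv parp osjz dbt hboxk
Hunk 4: at line 8 remove [gvxth,ydf] add [jlcw,kiwq,hmp] -> 16 lines: mrlwc rqimi ejstr mueo llgwv ibyoy cwg knbe jlcw kiwq hmp wsvuv parp osjz dbt hboxk
Final line 6: ibyoy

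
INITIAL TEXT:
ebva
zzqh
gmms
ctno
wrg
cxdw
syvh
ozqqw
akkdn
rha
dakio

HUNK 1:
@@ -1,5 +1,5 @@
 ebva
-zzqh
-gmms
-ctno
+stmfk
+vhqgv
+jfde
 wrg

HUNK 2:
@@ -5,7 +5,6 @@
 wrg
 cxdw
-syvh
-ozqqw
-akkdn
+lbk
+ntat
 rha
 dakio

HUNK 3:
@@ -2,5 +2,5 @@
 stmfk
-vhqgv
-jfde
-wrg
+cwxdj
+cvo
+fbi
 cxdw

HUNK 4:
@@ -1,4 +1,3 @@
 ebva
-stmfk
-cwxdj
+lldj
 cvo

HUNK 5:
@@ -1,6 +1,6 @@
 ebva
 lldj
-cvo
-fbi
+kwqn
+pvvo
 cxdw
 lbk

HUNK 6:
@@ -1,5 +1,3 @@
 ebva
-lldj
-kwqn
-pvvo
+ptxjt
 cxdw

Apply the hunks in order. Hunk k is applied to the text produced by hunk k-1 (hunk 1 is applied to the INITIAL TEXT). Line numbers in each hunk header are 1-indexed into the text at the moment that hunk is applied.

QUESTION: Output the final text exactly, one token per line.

Hunk 1: at line 1 remove [zzqh,gmms,ctno] add [stmfk,vhqgv,jfde] -> 11 lines: ebva stmfk vhqgv jfde wrg cxdw syvh ozqqw akkdn rha dakio
Hunk 2: at line 5 remove [syvh,ozqqw,akkdn] add [lbk,ntat] -> 10 lines: ebva stmfk vhqgv jfde wrg cxdw lbk ntat rha dakio
Hunk 3: at line 2 remove [vhqgv,jfde,wrg] add [cwxdj,cvo,fbi] -> 10 lines: ebva stmfk cwxdj cvo fbi cxdw lbk ntat rha dakio
Hunk 4: at line 1 remove [stmfk,cwxdj] add [lldj] -> 9 lines: ebva lldj cvo fbi cxdw lbk ntat rha dakio
Hunk 5: at line 1 remove [cvo,fbi] add [kwqn,pvvo] -> 9 lines: ebva lldj kwqn pvvo cxdw lbk ntat rha dakio
Hunk 6: at line 1 remove [lldj,kwqn,pvvo] add [ptxjt] -> 7 lines: ebva ptxjt cxdw lbk ntat rha dakio

Answer: ebva
ptxjt
cxdw
lbk
ntat
rha
dakio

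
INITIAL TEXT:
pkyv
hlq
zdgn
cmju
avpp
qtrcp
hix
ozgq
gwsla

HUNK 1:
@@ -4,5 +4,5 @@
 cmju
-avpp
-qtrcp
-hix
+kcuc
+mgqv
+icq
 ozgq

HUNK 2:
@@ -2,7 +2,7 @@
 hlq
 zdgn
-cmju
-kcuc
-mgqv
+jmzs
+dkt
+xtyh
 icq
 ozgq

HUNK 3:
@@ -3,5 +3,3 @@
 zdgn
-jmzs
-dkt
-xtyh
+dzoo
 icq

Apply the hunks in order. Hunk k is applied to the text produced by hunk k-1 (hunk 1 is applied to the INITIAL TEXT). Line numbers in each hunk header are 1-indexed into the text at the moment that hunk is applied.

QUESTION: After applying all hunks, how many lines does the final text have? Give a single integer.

Hunk 1: at line 4 remove [avpp,qtrcp,hix] add [kcuc,mgqv,icq] -> 9 lines: pkyv hlq zdgn cmju kcuc mgqv icq ozgq gwsla
Hunk 2: at line 2 remove [cmju,kcuc,mgqv] add [jmzs,dkt,xtyh] -> 9 lines: pkyv hlq zdgn jmzs dkt xtyh icq ozgq gwsla
Hunk 3: at line 3 remove [jmzs,dkt,xtyh] add [dzoo] -> 7 lines: pkyv hlq zdgn dzoo icq ozgq gwsla
Final line count: 7

Answer: 7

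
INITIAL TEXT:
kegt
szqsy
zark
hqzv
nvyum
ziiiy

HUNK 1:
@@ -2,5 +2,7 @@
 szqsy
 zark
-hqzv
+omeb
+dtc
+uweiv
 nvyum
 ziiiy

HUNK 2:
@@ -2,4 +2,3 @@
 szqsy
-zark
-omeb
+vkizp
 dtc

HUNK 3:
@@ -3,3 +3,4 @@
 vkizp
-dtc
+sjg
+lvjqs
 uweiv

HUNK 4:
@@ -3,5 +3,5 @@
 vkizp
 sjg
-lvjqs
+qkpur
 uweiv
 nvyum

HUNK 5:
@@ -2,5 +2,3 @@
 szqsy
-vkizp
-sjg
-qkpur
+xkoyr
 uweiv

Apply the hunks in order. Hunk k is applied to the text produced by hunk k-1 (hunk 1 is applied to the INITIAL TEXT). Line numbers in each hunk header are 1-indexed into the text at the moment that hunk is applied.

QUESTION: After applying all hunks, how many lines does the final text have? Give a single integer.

Hunk 1: at line 2 remove [hqzv] add [omeb,dtc,uweiv] -> 8 lines: kegt szqsy zark omeb dtc uweiv nvyum ziiiy
Hunk 2: at line 2 remove [zark,omeb] add [vkizp] -> 7 lines: kegt szqsy vkizp dtc uweiv nvyum ziiiy
Hunk 3: at line 3 remove [dtc] add [sjg,lvjqs] -> 8 lines: kegt szqsy vkizp sjg lvjqs uweiv nvyum ziiiy
Hunk 4: at line 3 remove [lvjqs] add [qkpur] -> 8 lines: kegt szqsy vkizp sjg qkpur uweiv nvyum ziiiy
Hunk 5: at line 2 remove [vkizp,sjg,qkpur] add [xkoyr] -> 6 lines: kegt szqsy xkoyr uweiv nvyum ziiiy
Final line count: 6

Answer: 6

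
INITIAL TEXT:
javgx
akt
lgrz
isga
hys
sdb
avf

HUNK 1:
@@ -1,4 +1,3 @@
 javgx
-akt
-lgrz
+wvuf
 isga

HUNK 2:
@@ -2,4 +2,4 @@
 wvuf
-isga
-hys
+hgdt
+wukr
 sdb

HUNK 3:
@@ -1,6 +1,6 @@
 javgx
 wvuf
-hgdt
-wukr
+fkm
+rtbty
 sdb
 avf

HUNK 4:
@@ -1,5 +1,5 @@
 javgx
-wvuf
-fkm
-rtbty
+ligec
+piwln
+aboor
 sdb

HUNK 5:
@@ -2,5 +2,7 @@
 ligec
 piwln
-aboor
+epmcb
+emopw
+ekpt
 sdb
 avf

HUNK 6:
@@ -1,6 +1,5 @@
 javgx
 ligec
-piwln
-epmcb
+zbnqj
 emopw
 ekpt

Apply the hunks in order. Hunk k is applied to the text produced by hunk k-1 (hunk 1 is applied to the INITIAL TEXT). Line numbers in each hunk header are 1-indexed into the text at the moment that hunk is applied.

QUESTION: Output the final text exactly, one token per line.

Answer: javgx
ligec
zbnqj
emopw
ekpt
sdb
avf

Derivation:
Hunk 1: at line 1 remove [akt,lgrz] add [wvuf] -> 6 lines: javgx wvuf isga hys sdb avf
Hunk 2: at line 2 remove [isga,hys] add [hgdt,wukr] -> 6 lines: javgx wvuf hgdt wukr sdb avf
Hunk 3: at line 1 remove [hgdt,wukr] add [fkm,rtbty] -> 6 lines: javgx wvuf fkm rtbty sdb avf
Hunk 4: at line 1 remove [wvuf,fkm,rtbty] add [ligec,piwln,aboor] -> 6 lines: javgx ligec piwln aboor sdb avf
Hunk 5: at line 2 remove [aboor] add [epmcb,emopw,ekpt] -> 8 lines: javgx ligec piwln epmcb emopw ekpt sdb avf
Hunk 6: at line 1 remove [piwln,epmcb] add [zbnqj] -> 7 lines: javgx ligec zbnqj emopw ekpt sdb avf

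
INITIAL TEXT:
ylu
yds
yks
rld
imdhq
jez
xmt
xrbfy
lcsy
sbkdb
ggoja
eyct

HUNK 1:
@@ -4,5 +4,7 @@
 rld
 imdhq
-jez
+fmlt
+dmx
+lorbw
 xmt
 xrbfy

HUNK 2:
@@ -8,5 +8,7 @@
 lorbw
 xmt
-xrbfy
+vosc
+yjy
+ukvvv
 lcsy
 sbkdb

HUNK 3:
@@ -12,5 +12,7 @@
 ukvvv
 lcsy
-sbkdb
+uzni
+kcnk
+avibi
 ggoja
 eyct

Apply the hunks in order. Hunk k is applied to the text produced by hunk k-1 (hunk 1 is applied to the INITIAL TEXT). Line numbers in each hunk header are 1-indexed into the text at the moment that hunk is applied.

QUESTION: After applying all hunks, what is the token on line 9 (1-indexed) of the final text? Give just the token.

Answer: xmt

Derivation:
Hunk 1: at line 4 remove [jez] add [fmlt,dmx,lorbw] -> 14 lines: ylu yds yks rld imdhq fmlt dmx lorbw xmt xrbfy lcsy sbkdb ggoja eyct
Hunk 2: at line 8 remove [xrbfy] add [vosc,yjy,ukvvv] -> 16 lines: ylu yds yks rld imdhq fmlt dmx lorbw xmt vosc yjy ukvvv lcsy sbkdb ggoja eyct
Hunk 3: at line 12 remove [sbkdb] add [uzni,kcnk,avibi] -> 18 lines: ylu yds yks rld imdhq fmlt dmx lorbw xmt vosc yjy ukvvv lcsy uzni kcnk avibi ggoja eyct
Final line 9: xmt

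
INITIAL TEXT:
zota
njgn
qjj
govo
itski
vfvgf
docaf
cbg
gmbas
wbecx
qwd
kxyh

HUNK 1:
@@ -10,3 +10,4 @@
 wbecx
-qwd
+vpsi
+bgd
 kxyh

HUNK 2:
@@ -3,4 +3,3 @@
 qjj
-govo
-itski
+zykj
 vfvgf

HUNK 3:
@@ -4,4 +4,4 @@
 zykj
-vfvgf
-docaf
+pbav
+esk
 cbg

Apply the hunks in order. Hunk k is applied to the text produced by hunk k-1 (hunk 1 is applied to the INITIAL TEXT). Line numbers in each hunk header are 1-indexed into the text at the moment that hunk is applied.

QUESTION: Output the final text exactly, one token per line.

Hunk 1: at line 10 remove [qwd] add [vpsi,bgd] -> 13 lines: zota njgn qjj govo itski vfvgf docaf cbg gmbas wbecx vpsi bgd kxyh
Hunk 2: at line 3 remove [govo,itski] add [zykj] -> 12 lines: zota njgn qjj zykj vfvgf docaf cbg gmbas wbecx vpsi bgd kxyh
Hunk 3: at line 4 remove [vfvgf,docaf] add [pbav,esk] -> 12 lines: zota njgn qjj zykj pbav esk cbg gmbas wbecx vpsi bgd kxyh

Answer: zota
njgn
qjj
zykj
pbav
esk
cbg
gmbas
wbecx
vpsi
bgd
kxyh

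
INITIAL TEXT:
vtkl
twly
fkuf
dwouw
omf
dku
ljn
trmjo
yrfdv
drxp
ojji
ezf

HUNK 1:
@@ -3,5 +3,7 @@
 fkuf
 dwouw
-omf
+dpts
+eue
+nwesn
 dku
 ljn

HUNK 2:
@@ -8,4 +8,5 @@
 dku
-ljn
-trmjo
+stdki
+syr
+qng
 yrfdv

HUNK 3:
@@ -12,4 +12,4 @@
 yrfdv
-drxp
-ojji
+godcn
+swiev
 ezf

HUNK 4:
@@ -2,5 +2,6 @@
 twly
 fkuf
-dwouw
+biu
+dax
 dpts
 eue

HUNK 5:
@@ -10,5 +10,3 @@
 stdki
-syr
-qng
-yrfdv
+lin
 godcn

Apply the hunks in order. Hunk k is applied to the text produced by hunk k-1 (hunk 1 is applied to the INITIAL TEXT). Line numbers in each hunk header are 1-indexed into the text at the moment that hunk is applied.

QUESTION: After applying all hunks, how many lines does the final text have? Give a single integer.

Hunk 1: at line 3 remove [omf] add [dpts,eue,nwesn] -> 14 lines: vtkl twly fkuf dwouw dpts eue nwesn dku ljn trmjo yrfdv drxp ojji ezf
Hunk 2: at line 8 remove [ljn,trmjo] add [stdki,syr,qng] -> 15 lines: vtkl twly fkuf dwouw dpts eue nwesn dku stdki syr qng yrfdv drxp ojji ezf
Hunk 3: at line 12 remove [drxp,ojji] add [godcn,swiev] -> 15 lines: vtkl twly fkuf dwouw dpts eue nwesn dku stdki syr qng yrfdv godcn swiev ezf
Hunk 4: at line 2 remove [dwouw] add [biu,dax] -> 16 lines: vtkl twly fkuf biu dax dpts eue nwesn dku stdki syr qng yrfdv godcn swiev ezf
Hunk 5: at line 10 remove [syr,qng,yrfdv] add [lin] -> 14 lines: vtkl twly fkuf biu dax dpts eue nwesn dku stdki lin godcn swiev ezf
Final line count: 14

Answer: 14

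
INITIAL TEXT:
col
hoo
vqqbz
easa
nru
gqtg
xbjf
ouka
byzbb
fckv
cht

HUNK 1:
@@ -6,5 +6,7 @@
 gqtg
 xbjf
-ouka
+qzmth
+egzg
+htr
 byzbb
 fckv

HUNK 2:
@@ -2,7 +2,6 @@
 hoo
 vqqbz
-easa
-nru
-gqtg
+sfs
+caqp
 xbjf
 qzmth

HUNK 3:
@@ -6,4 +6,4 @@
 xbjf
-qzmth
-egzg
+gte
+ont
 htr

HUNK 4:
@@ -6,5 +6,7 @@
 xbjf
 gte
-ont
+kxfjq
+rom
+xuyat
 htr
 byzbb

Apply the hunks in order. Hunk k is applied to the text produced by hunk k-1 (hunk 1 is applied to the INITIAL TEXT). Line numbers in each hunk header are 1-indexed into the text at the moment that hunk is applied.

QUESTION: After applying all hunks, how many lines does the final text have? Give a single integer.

Answer: 14

Derivation:
Hunk 1: at line 6 remove [ouka] add [qzmth,egzg,htr] -> 13 lines: col hoo vqqbz easa nru gqtg xbjf qzmth egzg htr byzbb fckv cht
Hunk 2: at line 2 remove [easa,nru,gqtg] add [sfs,caqp] -> 12 lines: col hoo vqqbz sfs caqp xbjf qzmth egzg htr byzbb fckv cht
Hunk 3: at line 6 remove [qzmth,egzg] add [gte,ont] -> 12 lines: col hoo vqqbz sfs caqp xbjf gte ont htr byzbb fckv cht
Hunk 4: at line 6 remove [ont] add [kxfjq,rom,xuyat] -> 14 lines: col hoo vqqbz sfs caqp xbjf gte kxfjq rom xuyat htr byzbb fckv cht
Final line count: 14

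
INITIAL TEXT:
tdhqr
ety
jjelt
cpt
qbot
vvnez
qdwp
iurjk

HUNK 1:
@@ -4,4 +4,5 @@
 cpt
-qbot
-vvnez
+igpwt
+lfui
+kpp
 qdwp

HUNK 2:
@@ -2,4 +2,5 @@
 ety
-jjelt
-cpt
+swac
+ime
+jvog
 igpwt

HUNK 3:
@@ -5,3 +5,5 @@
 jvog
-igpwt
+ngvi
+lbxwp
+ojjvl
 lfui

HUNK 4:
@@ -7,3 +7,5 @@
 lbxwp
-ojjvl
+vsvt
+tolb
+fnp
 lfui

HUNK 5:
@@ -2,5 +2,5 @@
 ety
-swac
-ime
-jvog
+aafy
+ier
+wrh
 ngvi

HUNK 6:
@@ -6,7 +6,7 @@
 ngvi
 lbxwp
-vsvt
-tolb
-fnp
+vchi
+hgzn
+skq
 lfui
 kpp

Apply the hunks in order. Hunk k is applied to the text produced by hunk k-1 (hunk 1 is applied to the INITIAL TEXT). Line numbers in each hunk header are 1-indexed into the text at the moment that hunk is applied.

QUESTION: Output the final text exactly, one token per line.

Answer: tdhqr
ety
aafy
ier
wrh
ngvi
lbxwp
vchi
hgzn
skq
lfui
kpp
qdwp
iurjk

Derivation:
Hunk 1: at line 4 remove [qbot,vvnez] add [igpwt,lfui,kpp] -> 9 lines: tdhqr ety jjelt cpt igpwt lfui kpp qdwp iurjk
Hunk 2: at line 2 remove [jjelt,cpt] add [swac,ime,jvog] -> 10 lines: tdhqr ety swac ime jvog igpwt lfui kpp qdwp iurjk
Hunk 3: at line 5 remove [igpwt] add [ngvi,lbxwp,ojjvl] -> 12 lines: tdhqr ety swac ime jvog ngvi lbxwp ojjvl lfui kpp qdwp iurjk
Hunk 4: at line 7 remove [ojjvl] add [vsvt,tolb,fnp] -> 14 lines: tdhqr ety swac ime jvog ngvi lbxwp vsvt tolb fnp lfui kpp qdwp iurjk
Hunk 5: at line 2 remove [swac,ime,jvog] add [aafy,ier,wrh] -> 14 lines: tdhqr ety aafy ier wrh ngvi lbxwp vsvt tolb fnp lfui kpp qdwp iurjk
Hunk 6: at line 6 remove [vsvt,tolb,fnp] add [vchi,hgzn,skq] -> 14 lines: tdhqr ety aafy ier wrh ngvi lbxwp vchi hgzn skq lfui kpp qdwp iurjk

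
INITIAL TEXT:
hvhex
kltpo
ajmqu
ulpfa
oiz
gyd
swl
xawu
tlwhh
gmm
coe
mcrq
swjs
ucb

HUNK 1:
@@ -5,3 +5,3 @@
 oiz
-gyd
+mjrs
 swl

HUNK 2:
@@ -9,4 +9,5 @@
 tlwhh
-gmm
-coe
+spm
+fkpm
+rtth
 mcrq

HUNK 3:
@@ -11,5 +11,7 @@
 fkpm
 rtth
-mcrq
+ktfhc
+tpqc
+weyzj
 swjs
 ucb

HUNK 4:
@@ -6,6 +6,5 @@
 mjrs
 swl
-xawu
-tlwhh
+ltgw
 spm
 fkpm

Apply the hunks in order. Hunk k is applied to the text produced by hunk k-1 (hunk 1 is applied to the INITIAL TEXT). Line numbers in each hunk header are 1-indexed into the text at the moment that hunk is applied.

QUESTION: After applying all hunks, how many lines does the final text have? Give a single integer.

Hunk 1: at line 5 remove [gyd] add [mjrs] -> 14 lines: hvhex kltpo ajmqu ulpfa oiz mjrs swl xawu tlwhh gmm coe mcrq swjs ucb
Hunk 2: at line 9 remove [gmm,coe] add [spm,fkpm,rtth] -> 15 lines: hvhex kltpo ajmqu ulpfa oiz mjrs swl xawu tlwhh spm fkpm rtth mcrq swjs ucb
Hunk 3: at line 11 remove [mcrq] add [ktfhc,tpqc,weyzj] -> 17 lines: hvhex kltpo ajmqu ulpfa oiz mjrs swl xawu tlwhh spm fkpm rtth ktfhc tpqc weyzj swjs ucb
Hunk 4: at line 6 remove [xawu,tlwhh] add [ltgw] -> 16 lines: hvhex kltpo ajmqu ulpfa oiz mjrs swl ltgw spm fkpm rtth ktfhc tpqc weyzj swjs ucb
Final line count: 16

Answer: 16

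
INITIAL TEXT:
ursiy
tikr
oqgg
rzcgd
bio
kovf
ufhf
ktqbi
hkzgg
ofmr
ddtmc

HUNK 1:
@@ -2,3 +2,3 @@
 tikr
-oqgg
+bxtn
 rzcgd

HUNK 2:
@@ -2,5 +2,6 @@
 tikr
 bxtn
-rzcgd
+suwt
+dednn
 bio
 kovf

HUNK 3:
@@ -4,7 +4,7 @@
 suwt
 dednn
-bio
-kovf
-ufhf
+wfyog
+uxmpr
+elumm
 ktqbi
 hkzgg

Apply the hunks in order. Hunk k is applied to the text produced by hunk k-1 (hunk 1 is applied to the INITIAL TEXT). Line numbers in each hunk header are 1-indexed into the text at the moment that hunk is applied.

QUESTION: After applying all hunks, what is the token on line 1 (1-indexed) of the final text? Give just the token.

Hunk 1: at line 2 remove [oqgg] add [bxtn] -> 11 lines: ursiy tikr bxtn rzcgd bio kovf ufhf ktqbi hkzgg ofmr ddtmc
Hunk 2: at line 2 remove [rzcgd] add [suwt,dednn] -> 12 lines: ursiy tikr bxtn suwt dednn bio kovf ufhf ktqbi hkzgg ofmr ddtmc
Hunk 3: at line 4 remove [bio,kovf,ufhf] add [wfyog,uxmpr,elumm] -> 12 lines: ursiy tikr bxtn suwt dednn wfyog uxmpr elumm ktqbi hkzgg ofmr ddtmc
Final line 1: ursiy

Answer: ursiy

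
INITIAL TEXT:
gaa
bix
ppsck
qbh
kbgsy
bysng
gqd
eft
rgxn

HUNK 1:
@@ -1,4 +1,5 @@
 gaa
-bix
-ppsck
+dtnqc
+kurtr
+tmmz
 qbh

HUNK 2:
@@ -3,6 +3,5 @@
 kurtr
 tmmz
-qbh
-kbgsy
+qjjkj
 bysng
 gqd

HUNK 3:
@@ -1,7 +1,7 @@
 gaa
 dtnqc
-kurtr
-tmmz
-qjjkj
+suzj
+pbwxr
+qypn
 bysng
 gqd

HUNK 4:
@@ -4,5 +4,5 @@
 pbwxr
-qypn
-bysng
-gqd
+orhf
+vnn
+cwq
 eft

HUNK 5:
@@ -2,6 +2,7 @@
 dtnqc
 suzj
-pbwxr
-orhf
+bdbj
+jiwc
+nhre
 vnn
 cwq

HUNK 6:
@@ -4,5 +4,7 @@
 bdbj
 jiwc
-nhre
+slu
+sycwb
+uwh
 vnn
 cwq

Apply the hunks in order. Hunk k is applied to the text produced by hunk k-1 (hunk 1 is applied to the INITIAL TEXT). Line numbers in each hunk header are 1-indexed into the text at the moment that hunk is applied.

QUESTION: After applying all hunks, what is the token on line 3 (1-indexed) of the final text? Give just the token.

Answer: suzj

Derivation:
Hunk 1: at line 1 remove [bix,ppsck] add [dtnqc,kurtr,tmmz] -> 10 lines: gaa dtnqc kurtr tmmz qbh kbgsy bysng gqd eft rgxn
Hunk 2: at line 3 remove [qbh,kbgsy] add [qjjkj] -> 9 lines: gaa dtnqc kurtr tmmz qjjkj bysng gqd eft rgxn
Hunk 3: at line 1 remove [kurtr,tmmz,qjjkj] add [suzj,pbwxr,qypn] -> 9 lines: gaa dtnqc suzj pbwxr qypn bysng gqd eft rgxn
Hunk 4: at line 4 remove [qypn,bysng,gqd] add [orhf,vnn,cwq] -> 9 lines: gaa dtnqc suzj pbwxr orhf vnn cwq eft rgxn
Hunk 5: at line 2 remove [pbwxr,orhf] add [bdbj,jiwc,nhre] -> 10 lines: gaa dtnqc suzj bdbj jiwc nhre vnn cwq eft rgxn
Hunk 6: at line 4 remove [nhre] add [slu,sycwb,uwh] -> 12 lines: gaa dtnqc suzj bdbj jiwc slu sycwb uwh vnn cwq eft rgxn
Final line 3: suzj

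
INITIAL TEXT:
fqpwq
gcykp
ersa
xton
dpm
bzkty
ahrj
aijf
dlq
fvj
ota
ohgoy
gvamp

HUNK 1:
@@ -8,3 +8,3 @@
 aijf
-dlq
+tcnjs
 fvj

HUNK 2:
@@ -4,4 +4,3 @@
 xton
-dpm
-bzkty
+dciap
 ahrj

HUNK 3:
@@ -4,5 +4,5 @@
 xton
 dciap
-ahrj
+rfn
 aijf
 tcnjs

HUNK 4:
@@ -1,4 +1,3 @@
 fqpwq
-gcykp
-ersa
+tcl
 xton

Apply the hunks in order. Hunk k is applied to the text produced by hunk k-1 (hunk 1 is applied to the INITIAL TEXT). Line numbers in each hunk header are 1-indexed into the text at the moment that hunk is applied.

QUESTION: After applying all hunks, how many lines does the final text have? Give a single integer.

Answer: 11

Derivation:
Hunk 1: at line 8 remove [dlq] add [tcnjs] -> 13 lines: fqpwq gcykp ersa xton dpm bzkty ahrj aijf tcnjs fvj ota ohgoy gvamp
Hunk 2: at line 4 remove [dpm,bzkty] add [dciap] -> 12 lines: fqpwq gcykp ersa xton dciap ahrj aijf tcnjs fvj ota ohgoy gvamp
Hunk 3: at line 4 remove [ahrj] add [rfn] -> 12 lines: fqpwq gcykp ersa xton dciap rfn aijf tcnjs fvj ota ohgoy gvamp
Hunk 4: at line 1 remove [gcykp,ersa] add [tcl] -> 11 lines: fqpwq tcl xton dciap rfn aijf tcnjs fvj ota ohgoy gvamp
Final line count: 11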